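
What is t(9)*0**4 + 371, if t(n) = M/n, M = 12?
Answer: 371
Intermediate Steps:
t(n) = 12/n
t(9)*0**4 + 371 = (12/9)*0**4 + 371 = (12*(1/9))*0 + 371 = (4/3)*0 + 371 = 0 + 371 = 371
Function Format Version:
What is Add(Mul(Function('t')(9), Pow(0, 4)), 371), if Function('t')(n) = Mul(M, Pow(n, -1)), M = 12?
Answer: 371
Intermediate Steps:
Function('t')(n) = Mul(12, Pow(n, -1))
Add(Mul(Function('t')(9), Pow(0, 4)), 371) = Add(Mul(Mul(12, Pow(9, -1)), Pow(0, 4)), 371) = Add(Mul(Mul(12, Rational(1, 9)), 0), 371) = Add(Mul(Rational(4, 3), 0), 371) = Add(0, 371) = 371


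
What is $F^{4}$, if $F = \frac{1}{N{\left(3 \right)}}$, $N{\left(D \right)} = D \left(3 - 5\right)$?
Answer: $\frac{1}{1296} \approx 0.0007716$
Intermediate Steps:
$N{\left(D \right)} = - 2 D$ ($N{\left(D \right)} = D \left(-2\right) = - 2 D$)
$F = - \frac{1}{6}$ ($F = \frac{1}{\left(-2\right) 3} = \frac{1}{-6} = - \frac{1}{6} \approx -0.16667$)
$F^{4} = \left(- \frac{1}{6}\right)^{4} = \frac{1}{1296}$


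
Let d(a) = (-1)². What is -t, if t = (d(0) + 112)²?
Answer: -12769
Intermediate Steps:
d(a) = 1
t = 12769 (t = (1 + 112)² = 113² = 12769)
-t = -1*12769 = -12769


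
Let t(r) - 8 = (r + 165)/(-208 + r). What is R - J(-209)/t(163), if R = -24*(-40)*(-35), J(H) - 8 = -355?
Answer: -1059585/32 ≈ -33112.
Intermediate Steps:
t(r) = 8 + (165 + r)/(-208 + r) (t(r) = 8 + (r + 165)/(-208 + r) = 8 + (165 + r)/(-208 + r))
J(H) = -347 (J(H) = 8 - 355 = -347)
R = -33600 (R = 960*(-35) = -33600)
R - J(-209)/t(163) = -33600 - (-347)/((-1499 + 9*163)/(-208 + 163)) = -33600 - (-347)/((-1499 + 1467)/(-45)) = -33600 - (-347)/((-1/45*(-32))) = -33600 - (-347)/32/45 = -33600 - (-347)*45/32 = -33600 - 1*(-15615/32) = -33600 + 15615/32 = -1059585/32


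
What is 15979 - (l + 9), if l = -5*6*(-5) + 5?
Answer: 15815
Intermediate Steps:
l = 155 (l = -30*(-5) + 5 = 150 + 5 = 155)
15979 - (l + 9) = 15979 - (155 + 9) = 15979 - 164 = 15815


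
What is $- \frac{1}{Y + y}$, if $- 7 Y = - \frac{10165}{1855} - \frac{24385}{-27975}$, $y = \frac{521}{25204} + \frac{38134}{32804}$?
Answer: $- \frac{3003366438190860}{5530559331811897} \approx -0.54305$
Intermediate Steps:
$y = \frac{244555055}{206698004}$ ($y = 521 \cdot \frac{1}{25204} + 38134 \cdot \frac{1}{32804} = \frac{521}{25204} + \frac{19067}{16402} = \frac{244555055}{206698004} \approx 1.1832$)
$Y = \frac{9565268}{14530215}$ ($Y = - \frac{- \frac{10165}{1855} - \frac{24385}{-27975}}{7} = - \frac{\left(-10165\right) \frac{1}{1855} - - \frac{4877}{5595}}{7} = - \frac{- \frac{2033}{371} + \frac{4877}{5595}}{7} = \left(- \frac{1}{7}\right) \left(- \frac{9565268}{2075745}\right) = \frac{9565268}{14530215} \approx 0.6583$)
$- \frac{1}{Y + y} = - \frac{1}{\frac{9565268}{14530215} + \frac{244555055}{206698004}} = - \frac{1}{\frac{5530559331811897}{3003366438190860}} = \left(-1\right) \frac{3003366438190860}{5530559331811897} = - \frac{3003366438190860}{5530559331811897}$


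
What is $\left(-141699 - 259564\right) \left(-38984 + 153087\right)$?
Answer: $-45785312089$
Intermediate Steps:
$\left(-141699 - 259564\right) \left(-38984 + 153087\right) = \left(-401263\right) 114103 = -45785312089$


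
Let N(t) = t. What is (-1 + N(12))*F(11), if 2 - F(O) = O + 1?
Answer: -110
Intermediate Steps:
F(O) = 1 - O (F(O) = 2 - (O + 1) = 2 - (1 + O) = 2 + (-1 - O) = 1 - O)
(-1 + N(12))*F(11) = (-1 + 12)*(1 - 1*11) = 11*(1 - 11) = 11*(-10) = -110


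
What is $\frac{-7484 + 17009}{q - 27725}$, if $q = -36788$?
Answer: $- \frac{9525}{64513} \approx -0.14764$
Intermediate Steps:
$\frac{-7484 + 17009}{q - 27725} = \frac{-7484 + 17009}{-36788 - 27725} = \frac{9525}{-64513} = 9525 \left(- \frac{1}{64513}\right) = - \frac{9525}{64513}$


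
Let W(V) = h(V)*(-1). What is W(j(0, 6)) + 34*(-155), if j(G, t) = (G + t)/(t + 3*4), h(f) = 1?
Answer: -5271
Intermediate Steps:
j(G, t) = (G + t)/(12 + t) (j(G, t) = (G + t)/(t + 12) = (G + t)/(12 + t))
W(V) = -1 (W(V) = 1*(-1) = -1)
W(j(0, 6)) + 34*(-155) = -1 + 34*(-155) = -1 - 5270 = -5271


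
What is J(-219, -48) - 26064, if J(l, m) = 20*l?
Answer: -30444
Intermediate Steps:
J(-219, -48) - 26064 = 20*(-219) - 26064 = -4380 - 26064 = -30444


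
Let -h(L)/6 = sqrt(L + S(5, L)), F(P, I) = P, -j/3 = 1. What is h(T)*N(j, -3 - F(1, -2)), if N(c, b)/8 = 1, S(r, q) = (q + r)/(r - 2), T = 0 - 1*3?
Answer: -16*I*sqrt(21) ≈ -73.321*I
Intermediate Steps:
T = -3 (T = 0 - 3 = -3)
j = -3 (j = -3*1 = -3)
S(r, q) = (q + r)/(-2 + r)
N(c, b) = 8 (N(c, b) = 8*1 = 8)
h(L) = -6*sqrt(5/3 + 4*L/3) (h(L) = -6*sqrt(L + (L + 5)/(-2 + 5)) = -6*sqrt(L + (5 + L)/3) = -6*sqrt(L + (5/3 + L/3)) = -6*sqrt(5/3 + 4*L/3))
h(T)*N(j, -3 - F(1, -2)) = -2*sqrt(15 + 12*(-3))*8 = -2*sqrt(15 - 36)*8 = -2*I*sqrt(21)*8 = -16*I*sqrt(21)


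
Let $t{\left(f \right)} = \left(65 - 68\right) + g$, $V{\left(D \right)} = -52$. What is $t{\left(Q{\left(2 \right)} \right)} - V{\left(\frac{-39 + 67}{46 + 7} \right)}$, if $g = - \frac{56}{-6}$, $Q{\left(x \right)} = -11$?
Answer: $\frac{175}{3} \approx 58.333$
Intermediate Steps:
$g = \frac{28}{3}$ ($g = \left(-56\right) \left(- \frac{1}{6}\right) = \frac{28}{3} \approx 9.3333$)
$t{\left(f \right)} = \frac{19}{3}$ ($t{\left(f \right)} = \left(65 - 68\right) + \frac{28}{3} = -3 + \frac{28}{3} = \frac{19}{3}$)
$t{\left(Q{\left(2 \right)} \right)} - V{\left(\frac{-39 + 67}{46 + 7} \right)} = \frac{19}{3} - -52 = \frac{19}{3} + 52 = \frac{175}{3}$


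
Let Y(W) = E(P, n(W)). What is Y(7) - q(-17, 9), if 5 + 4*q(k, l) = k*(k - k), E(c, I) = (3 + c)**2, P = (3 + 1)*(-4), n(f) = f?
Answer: 681/4 ≈ 170.25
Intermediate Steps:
P = -16 (P = 4*(-4) = -16)
q(k, l) = -5/4 (q(k, l) = -5/4 + (k*(k - k))/4 = -5/4 + (k*0)/4 = -5/4 + (1/4)*0 = -5/4 + 0 = -5/4)
Y(W) = 169 (Y(W) = (3 - 16)**2 = (-13)**2 = 169)
Y(7) - q(-17, 9) = 169 - 1*(-5/4) = 169 + 5/4 = 681/4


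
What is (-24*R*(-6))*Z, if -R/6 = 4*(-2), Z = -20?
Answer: -138240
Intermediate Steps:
R = 48 (R = -24*(-2) = -6*(-8) = 48)
(-24*R*(-6))*Z = -1152*(-6)*(-20) = -24*(-288)*(-20) = 6912*(-20) = -138240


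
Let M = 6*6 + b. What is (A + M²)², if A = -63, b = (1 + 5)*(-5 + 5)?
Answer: 1520289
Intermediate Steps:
b = 0 (b = 6*0 = 0)
M = 36 (M = 6*6 + 0 = 36 + 0 = 36)
(A + M²)² = (-63 + 36²)² = (-63 + 1296)² = 1233² = 1520289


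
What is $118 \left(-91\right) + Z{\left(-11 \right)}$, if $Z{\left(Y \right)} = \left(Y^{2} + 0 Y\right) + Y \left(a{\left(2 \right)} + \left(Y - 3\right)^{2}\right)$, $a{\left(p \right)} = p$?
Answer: $-12795$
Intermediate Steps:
$Z{\left(Y \right)} = Y^{2} + Y \left(2 + \left(-3 + Y\right)^{2}\right)$ ($Z{\left(Y \right)} = \left(Y^{2} + 0 Y\right) + Y \left(2 + \left(Y - 3\right)^{2}\right) = \left(Y^{2} + 0\right) + Y \left(2 + \left(-3 + Y\right)^{2}\right) = Y^{2} + Y \left(2 + \left(-3 + Y\right)^{2}\right)$)
$118 \left(-91\right) + Z{\left(-11 \right)} = 118 \left(-91\right) - 11 \left(2 - 11 + \left(-3 - 11\right)^{2}\right) = -10738 - 11 \left(2 - 11 + \left(-14\right)^{2}\right) = -10738 - 11 \left(2 - 11 + 196\right) = -10738 - 2057 = -12795$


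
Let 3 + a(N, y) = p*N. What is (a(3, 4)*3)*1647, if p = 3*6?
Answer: 251991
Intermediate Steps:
p = 18
a(N, y) = -3 + 18*N
(a(3, 4)*3)*1647 = ((-3 + 18*3)*3)*1647 = ((-3 + 54)*3)*1647 = (51*3)*1647 = 153*1647 = 251991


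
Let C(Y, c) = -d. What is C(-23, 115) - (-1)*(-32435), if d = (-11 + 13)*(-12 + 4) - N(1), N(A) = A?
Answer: -32418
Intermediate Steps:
d = -17 (d = (-11 + 13)*(-12 + 4) - 1*1 = 2*(-8) - 1 = -16 - 1 = -17)
C(Y, c) = 17 (C(Y, c) = -1*(-17) = 17)
C(-23, 115) - (-1)*(-32435) = 17 - (-1)*(-32435) = 17 - 1*32435 = 17 - 32435 = -32418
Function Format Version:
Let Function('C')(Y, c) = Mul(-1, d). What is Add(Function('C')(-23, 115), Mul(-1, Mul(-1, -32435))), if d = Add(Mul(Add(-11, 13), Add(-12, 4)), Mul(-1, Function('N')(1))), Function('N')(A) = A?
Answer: -32418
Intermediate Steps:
d = -17 (d = Add(Mul(Add(-11, 13), Add(-12, 4)), Mul(-1, 1)) = Add(Mul(2, -8), -1) = Add(-16, -1) = -17)
Function('C')(Y, c) = 17 (Function('C')(Y, c) = Mul(-1, -17) = 17)
Add(Function('C')(-23, 115), Mul(-1, Mul(-1, -32435))) = Add(17, Mul(-1, Mul(-1, -32435))) = Add(17, Mul(-1, 32435)) = Add(17, -32435) = -32418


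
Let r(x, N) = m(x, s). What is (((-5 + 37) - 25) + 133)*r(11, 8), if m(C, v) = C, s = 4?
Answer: 1540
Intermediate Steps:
r(x, N) = x
(((-5 + 37) - 25) + 133)*r(11, 8) = (((-5 + 37) - 25) + 133)*11 = ((32 - 25) + 133)*11 = (7 + 133)*11 = 140*11 = 1540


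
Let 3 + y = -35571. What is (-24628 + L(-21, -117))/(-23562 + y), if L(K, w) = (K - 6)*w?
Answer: 3067/8448 ≈ 0.36304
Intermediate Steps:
y = -35574 (y = -3 - 35571 = -35574)
L(K, w) = w*(-6 + K) (L(K, w) = (-6 + K)*w = w*(-6 + K))
(-24628 + L(-21, -117))/(-23562 + y) = (-24628 - 117*(-6 - 21))/(-23562 - 35574) = (-24628 - 117*(-27))/(-59136) = (-24628 + 3159)*(-1/59136) = -21469*(-1/59136) = 3067/8448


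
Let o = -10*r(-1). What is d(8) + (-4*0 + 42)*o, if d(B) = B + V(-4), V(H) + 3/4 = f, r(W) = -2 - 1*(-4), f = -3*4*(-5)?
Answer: -3091/4 ≈ -772.75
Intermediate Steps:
f = 60 (f = -12*(-5) = 60)
r(W) = 2 (r(W) = -2 + 4 = 2)
V(H) = 237/4 (V(H) = -¾ + 60 = 237/4)
d(B) = 237/4 + B (d(B) = B + 237/4 = 237/4 + B)
o = -20 (o = -10*2 = -20)
d(8) + (-4*0 + 42)*o = (237/4 + 8) + (-4*0 + 42)*(-20) = 269/4 + (0 + 42)*(-20) = 269/4 + 42*(-20) = 269/4 - 840 = -3091/4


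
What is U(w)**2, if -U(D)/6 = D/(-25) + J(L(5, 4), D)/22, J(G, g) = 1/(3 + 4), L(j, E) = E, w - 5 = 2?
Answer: 9979281/3705625 ≈ 2.6930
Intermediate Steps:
w = 7 (w = 5 + 2 = 7)
J(G, g) = 1/7
U(D) = -3/77 + 6*D/25 (U(D) = -6*(D/(-25) + (1/7)/22) = -6*(D*(-1/25) + (1/7)*(1/22)) = -6*(-D/25 + 1/154) = -6*(1/154 - D/25) = -3/77 + 6*D/25)
U(w)**2 = (-3/77 + (6/25)*7)**2 = (-3/77 + 42/25)**2 = (3159/1925)**2 = 9979281/3705625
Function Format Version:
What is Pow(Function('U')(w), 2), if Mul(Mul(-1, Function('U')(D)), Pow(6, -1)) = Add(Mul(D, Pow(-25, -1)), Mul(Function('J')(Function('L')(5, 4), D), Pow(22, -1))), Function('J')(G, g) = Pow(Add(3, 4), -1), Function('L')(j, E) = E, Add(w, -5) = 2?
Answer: Rational(9979281, 3705625) ≈ 2.6930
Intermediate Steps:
w = 7 (w = Add(5, 2) = 7)
Function('J')(G, g) = Rational(1, 7) (Function('J')(G, g) = Pow(7, -1) = Rational(1, 7))
Function('U')(D) = Add(Rational(-3, 77), Mul(Rational(6, 25), D)) (Function('U')(D) = Mul(-6, Add(Mul(D, Pow(-25, -1)), Mul(Rational(1, 7), Pow(22, -1)))) = Mul(-6, Add(Mul(D, Rational(-1, 25)), Mul(Rational(1, 7), Rational(1, 22)))) = Mul(-6, Add(Mul(Rational(-1, 25), D), Rational(1, 154))) = Mul(-6, Add(Rational(1, 154), Mul(Rational(-1, 25), D))) = Add(Rational(-3, 77), Mul(Rational(6, 25), D)))
Pow(Function('U')(w), 2) = Pow(Add(Rational(-3, 77), Mul(Rational(6, 25), 7)), 2) = Pow(Add(Rational(-3, 77), Rational(42, 25)), 2) = Pow(Rational(3159, 1925), 2) = Rational(9979281, 3705625)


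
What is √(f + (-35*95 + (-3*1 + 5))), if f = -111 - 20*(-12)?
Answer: I*√3194 ≈ 56.516*I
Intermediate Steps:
f = 129 (f = -111 + 240 = 129)
√(f + (-35*95 + (-3*1 + 5))) = √(129 + (-35*95 + (-3*1 + 5))) = √(129 + (-3325 + (-3 + 5))) = √(129 + (-3325 + 2)) = √(129 - 3323) = √(-3194) = I*√3194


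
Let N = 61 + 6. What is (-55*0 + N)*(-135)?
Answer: -9045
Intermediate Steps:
N = 67
(-55*0 + N)*(-135) = (-55*0 + 67)*(-135) = (0 + 67)*(-135) = 67*(-135) = -9045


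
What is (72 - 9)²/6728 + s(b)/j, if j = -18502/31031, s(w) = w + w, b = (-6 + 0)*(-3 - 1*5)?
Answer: -1079295/6728 ≈ -160.42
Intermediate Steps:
b = 48 (b = -6*(-3 - 5) = -6*(-8) = 48)
s(w) = 2*w
j = -1682/2821 (j = -18502*1/31031 = -1682/2821 ≈ -0.59624)
(72 - 9)²/6728 + s(b)/j = (72 - 9)²/6728 + (2*48)/(-1682/2821) = 63²*(1/6728) + 96*(-2821/1682) = 3969*(1/6728) - 135408/841 = 3969/6728 - 135408/841 = -1079295/6728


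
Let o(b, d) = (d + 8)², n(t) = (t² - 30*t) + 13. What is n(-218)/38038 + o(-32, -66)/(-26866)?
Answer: 4980725/3841838 ≈ 1.2964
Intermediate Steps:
n(t) = 13 + t² - 30*t
o(b, d) = (8 + d)²
n(-218)/38038 + o(-32, -66)/(-26866) = (13 + (-218)² - 30*(-218))/38038 + (8 - 66)²/(-26866) = (13 + 47524 + 6540)*(1/38038) + (-58)²*(-1/26866) = 54077*(1/38038) + 3364*(-1/26866) = 54077/38038 - 1682/13433 = 4980725/3841838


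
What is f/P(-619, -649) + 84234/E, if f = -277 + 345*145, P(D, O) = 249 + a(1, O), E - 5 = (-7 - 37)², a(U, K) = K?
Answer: -5238939/64700 ≈ -80.973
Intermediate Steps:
E = 1941 (E = 5 + (-7 - 37)² = 5 + (-44)² = 5 + 1936 = 1941)
P(D, O) = 249 + O
f = 49748 (f = -277 + 50025 = 49748)
f/P(-619, -649) + 84234/E = 49748/(249 - 649) + 84234/1941 = 49748/(-400) + 84234*(1/1941) = 49748*(-1/400) + 28078/647 = -12437/100 + 28078/647 = -5238939/64700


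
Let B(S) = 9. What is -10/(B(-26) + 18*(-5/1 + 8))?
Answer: -10/63 ≈ -0.15873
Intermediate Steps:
-10/(B(-26) + 18*(-5/1 + 8)) = -10/(9 + 18*(-5/1 + 8)) = -10/(9 + 18*(-5*1 + 8)) = -10/(9 + 18*(-5 + 8)) = -10/(9 + 18*3) = -10/(9 + 54) = -10/63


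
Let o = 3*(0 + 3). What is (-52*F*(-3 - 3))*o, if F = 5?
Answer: 14040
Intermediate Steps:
o = 9 (o = 3*3 = 9)
(-52*F*(-3 - 3))*o = -260*(-3 - 3)*9 = -260*(-6)*9 = -52*(-30)*9 = 1560*9 = 14040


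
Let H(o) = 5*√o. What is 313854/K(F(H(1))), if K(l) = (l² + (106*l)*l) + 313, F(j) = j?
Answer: 52309/498 ≈ 105.04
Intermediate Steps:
K(l) = 313 + 107*l² (K(l) = (l² + 106*l²) + 313 = 107*l² + 313 = 313 + 107*l²)
313854/K(F(H(1))) = 313854/(313 + 107*(5*√1)²) = 313854/(313 + 107*(5*1)²) = 313854/(313 + 107*5²) = 313854/(313 + 107*25) = 313854/(313 + 2675) = 313854/2988 = 313854*(1/2988) = 52309/498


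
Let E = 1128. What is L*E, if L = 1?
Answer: 1128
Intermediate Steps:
L*E = 1*1128 = 1128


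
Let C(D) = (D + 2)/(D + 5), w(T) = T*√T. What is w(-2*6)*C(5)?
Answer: -84*I*√3/5 ≈ -29.098*I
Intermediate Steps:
w(T) = T^(3/2)
C(D) = (2 + D)/(5 + D)
w(-2*6)*C(5) = (-2*6)^(3/2)*((2 + 5)/(5 + 5)) = (-12)^(3/2)*(7/10) = (-24*I*√3)*((⅒)*7) = -24*I*√3*(7/10) = -84*I*√3/5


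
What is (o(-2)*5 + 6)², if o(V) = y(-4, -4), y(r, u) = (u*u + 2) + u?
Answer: 5776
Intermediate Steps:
y(r, u) = 2 + u + u² (y(r, u) = (u² + 2) + u = (2 + u²) + u = 2 + u + u²)
o(V) = 14 (o(V) = 2 - 4 + (-4)² = 2 - 4 + 16 = 14)
(o(-2)*5 + 6)² = (14*5 + 6)² = (70 + 6)² = 76² = 5776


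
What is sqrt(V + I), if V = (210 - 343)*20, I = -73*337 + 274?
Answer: I*sqrt(26987) ≈ 164.28*I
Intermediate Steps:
I = -24327 (I = -24601 + 274 = -24327)
V = -2660 (V = -133*20 = -2660)
sqrt(V + I) = sqrt(-2660 - 24327) = sqrt(-26987) = I*sqrt(26987)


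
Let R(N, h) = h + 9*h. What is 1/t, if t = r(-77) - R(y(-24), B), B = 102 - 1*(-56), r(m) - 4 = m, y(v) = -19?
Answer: -1/1653 ≈ -0.00060496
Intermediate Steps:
r(m) = 4 + m
B = 158 (B = 102 + 56 = 158)
R(N, h) = 10*h
t = -1653 (t = (4 - 77) - 10*158 = -73 - 1*1580 = -73 - 1580 = -1653)
1/t = 1/(-1653) = -1/1653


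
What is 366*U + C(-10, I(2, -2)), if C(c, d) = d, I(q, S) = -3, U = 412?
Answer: 150789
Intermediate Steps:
366*U + C(-10, I(2, -2)) = 366*412 - 3 = 150792 - 3 = 150789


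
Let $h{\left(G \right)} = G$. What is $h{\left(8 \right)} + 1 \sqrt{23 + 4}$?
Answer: $8 + 3 \sqrt{3} \approx 13.196$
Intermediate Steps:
$h{\left(8 \right)} + 1 \sqrt{23 + 4} = 8 + 1 \sqrt{23 + 4} = 8 + 1 \sqrt{27} = 8 + 1 \cdot 3 \sqrt{3} = 8 + 3 \sqrt{3}$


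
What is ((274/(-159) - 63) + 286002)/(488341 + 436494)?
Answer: 45464027/147048765 ≈ 0.30918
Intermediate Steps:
((274/(-159) - 63) + 286002)/(488341 + 436494) = ((-1/159*274 - 63) + 286002)/924835 = ((-274/159 - 63) + 286002)*(1/924835) = (-10291/159 + 286002)*(1/924835) = (45464027/159)*(1/924835) = 45464027/147048765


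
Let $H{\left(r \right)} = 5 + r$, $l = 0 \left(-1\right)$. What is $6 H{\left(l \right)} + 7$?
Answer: $37$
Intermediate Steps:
$l = 0$
$6 H{\left(l \right)} + 7 = 6 \left(5 + 0\right) + 7 = 6 \cdot 5 + 7 = 30 + 7 = 37$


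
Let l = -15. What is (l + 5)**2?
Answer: 100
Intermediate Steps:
(l + 5)**2 = (-15 + 5)**2 = (-10)**2 = 100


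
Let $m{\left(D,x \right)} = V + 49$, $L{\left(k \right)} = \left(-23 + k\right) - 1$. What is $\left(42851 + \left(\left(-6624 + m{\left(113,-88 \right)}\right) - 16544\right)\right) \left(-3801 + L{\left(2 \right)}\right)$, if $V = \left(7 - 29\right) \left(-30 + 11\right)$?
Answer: $-77033450$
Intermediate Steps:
$V = 418$ ($V = \left(-22\right) \left(-19\right) = 418$)
$L{\left(k \right)} = -24 + k$
$m{\left(D,x \right)} = 467$ ($m{\left(D,x \right)} = 418 + 49 = 467$)
$\left(42851 + \left(\left(-6624 + m{\left(113,-88 \right)}\right) - 16544\right)\right) \left(-3801 + L{\left(2 \right)}\right) = \left(42851 + \left(\left(-6624 + 467\right) - 16544\right)\right) \left(-3801 + \left(-24 + 2\right)\right) = \left(42851 - 22701\right) \left(-3801 - 22\right) = \left(42851 - 22701\right) \left(-3823\right) = 20150 \left(-3823\right) = -77033450$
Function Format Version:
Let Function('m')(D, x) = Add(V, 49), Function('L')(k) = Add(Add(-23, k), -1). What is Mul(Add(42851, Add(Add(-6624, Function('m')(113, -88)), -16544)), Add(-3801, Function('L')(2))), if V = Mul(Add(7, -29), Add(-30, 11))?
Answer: -77033450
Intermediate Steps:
V = 418 (V = Mul(-22, -19) = 418)
Function('L')(k) = Add(-24, k)
Function('m')(D, x) = 467 (Function('m')(D, x) = Add(418, 49) = 467)
Mul(Add(42851, Add(Add(-6624, Function('m')(113, -88)), -16544)), Add(-3801, Function('L')(2))) = Mul(Add(42851, Add(Add(-6624, 467), -16544)), Add(-3801, Add(-24, 2))) = Mul(Add(42851, Add(-6157, -16544)), Add(-3801, -22)) = Mul(Add(42851, -22701), -3823) = Mul(20150, -3823) = -77033450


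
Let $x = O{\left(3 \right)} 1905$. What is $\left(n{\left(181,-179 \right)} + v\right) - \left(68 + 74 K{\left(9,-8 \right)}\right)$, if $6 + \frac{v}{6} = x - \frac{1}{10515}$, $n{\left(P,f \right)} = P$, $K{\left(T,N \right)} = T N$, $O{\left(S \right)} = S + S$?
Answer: $\frac{259317423}{3505} \approx 73985.0$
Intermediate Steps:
$O{\left(S \right)} = 2 S$
$x = 11430$ ($x = 2 \cdot 3 \cdot 1905 = 6 \cdot 1905 = 11430$)
$K{\left(T,N \right)} = N T$
$v = \frac{240246718}{3505}$ ($v = -36 + 6 \left(11430 - \frac{1}{10515}\right) = -36 + 6 \cdot \frac{120186449}{10515} = -36 + \frac{240372898}{3505} = \frac{240246718}{3505} \approx 68544.0$)
$\left(n{\left(181,-179 \right)} + v\right) - \left(68 + 74 K{\left(9,-8 \right)}\right) = \left(181 + \frac{240246718}{3505}\right) - \left(68 + 74 \left(\left(-8\right) 9\right)\right) = \frac{240881123}{3505} - -5260 = \frac{240881123}{3505} + \left(5328 - 68\right) = \frac{240881123}{3505} + 5260 = \frac{259317423}{3505}$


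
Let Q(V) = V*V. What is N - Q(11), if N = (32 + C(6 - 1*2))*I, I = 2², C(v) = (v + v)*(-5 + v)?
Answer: -25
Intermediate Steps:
C(v) = 2*v*(-5 + v) (C(v) = (2*v)*(-5 + v) = 2*v*(-5 + v))
Q(V) = V²
I = 4
N = 96 (N = (32 + 2*(6 - 1*2)*(-5 + (6 - 1*2)))*4 = (32 + 2*(6 - 2)*(-5 + (6 - 2)))*4 = (32 + 2*4*(-5 + 4))*4 = (32 + 2*4*(-1))*4 = (32 - 8)*4 = 24*4 = 96)
N - Q(11) = 96 - 1*11² = 96 - 1*121 = 96 - 121 = -25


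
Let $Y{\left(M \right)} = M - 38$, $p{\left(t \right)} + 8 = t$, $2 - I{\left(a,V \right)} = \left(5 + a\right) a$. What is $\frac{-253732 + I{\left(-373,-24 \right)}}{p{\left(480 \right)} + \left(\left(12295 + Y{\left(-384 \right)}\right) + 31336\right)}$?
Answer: $- \frac{390994}{43681} \approx -8.9511$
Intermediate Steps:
$I{\left(a,V \right)} = 2 - a \left(5 + a\right)$ ($I{\left(a,V \right)} = 2 - \left(5 + a\right) a = 2 - a \left(5 + a\right)$)
$p{\left(t \right)} = -8 + t$
$Y{\left(M \right)} = -38 + M$ ($Y{\left(M \right)} = M - 38 = -38 + M$)
$\frac{-253732 + I{\left(-373,-24 \right)}}{p{\left(480 \right)} + \left(\left(12295 + Y{\left(-384 \right)}\right) + 31336\right)} = \frac{-253732 - 137262}{\left(-8 + 480\right) + \left(\left(12295 - 422\right) + 31336\right)} = \frac{-253732 + \left(2 - 139129 + 1865\right)}{472 + \left(\left(12295 - 422\right) + 31336\right)} = \frac{-253732 + \left(2 - 139129 + 1865\right)}{472 + \left(11873 + 31336\right)} = \frac{-253732 - 137262}{472 + 43209} = - \frac{390994}{43681}$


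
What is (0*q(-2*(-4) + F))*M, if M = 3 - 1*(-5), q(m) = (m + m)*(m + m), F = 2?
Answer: 0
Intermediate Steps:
q(m) = 4*m² (q(m) = (2*m)*(2*m) = 4*m²)
M = 8 (M = 3 + 5 = 8)
(0*q(-2*(-4) + F))*M = (0*(4*(-2*(-4) + 2)²))*8 = (0*(4*(8 + 2)²))*8 = (0*(4*10²))*8 = (0*(4*100))*8 = (0*400)*8 = 0*8 = 0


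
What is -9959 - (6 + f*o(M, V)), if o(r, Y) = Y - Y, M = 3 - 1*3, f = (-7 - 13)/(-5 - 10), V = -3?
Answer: -9965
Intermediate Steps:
f = 4/3 (f = -20/(-15) = -20*(-1/15) = 4/3 ≈ 1.3333)
M = 0 (M = 3 - 3 = 0)
o(r, Y) = 0
-9959 - (6 + f*o(M, V)) = -9959 - (6 + (4/3)*0) = -9959 - (6 + 0) = -9959 - 1*6 = -9959 - 6 = -9965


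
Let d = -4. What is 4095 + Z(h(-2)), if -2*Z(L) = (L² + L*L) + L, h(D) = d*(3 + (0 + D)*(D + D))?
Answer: 2181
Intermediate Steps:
h(D) = -12 - 8*D² (h(D) = -4*(3 + (0 + D)*(D + D)) = -4*(3 + D*(2*D)) = -4*(3 + 2*D²) = -12 - 8*D²)
Z(L) = -L² - L/2 (Z(L) = -((L² + L*L) + L)/2 = -((L² + L²) + L)/2 = -(2*L² + L)/2 = -(L + 2*L²)/2 = -L² - L/2)
4095 + Z(h(-2)) = 4095 - (-12 - 8*(-2)²)*(½ + (-12 - 8*(-2)²)) = 4095 - (-12 - 8*4)*(½ + (-12 - 8*4)) = 4095 - (-12 - 32)*(½ + (-12 - 32)) = 4095 - 1*(-44)*(½ - 44) = 4095 - 1*(-44)*(-87/2) = 4095 - 1914 = 2181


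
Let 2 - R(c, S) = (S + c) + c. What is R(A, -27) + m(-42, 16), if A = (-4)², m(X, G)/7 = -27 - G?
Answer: -304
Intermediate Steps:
m(X, G) = -189 - 7*G (m(X, G) = 7*(-27 - G) = -189 - 7*G)
A = 16
R(c, S) = 2 - S - 2*c (R(c, S) = 2 - ((S + c) + c) = 2 - (S + 2*c) = 2 + (-S - 2*c) = 2 - S - 2*c)
R(A, -27) + m(-42, 16) = (2 - 1*(-27) - 2*16) + (-189 - 7*16) = (2 + 27 - 32) + (-189 - 112) = -3 - 301 = -304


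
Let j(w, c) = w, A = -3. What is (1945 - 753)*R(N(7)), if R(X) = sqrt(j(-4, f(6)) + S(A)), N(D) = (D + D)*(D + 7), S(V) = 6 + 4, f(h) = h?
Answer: 1192*sqrt(6) ≈ 2919.8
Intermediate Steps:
S(V) = 10
N(D) = 2*D*(7 + D) (N(D) = (2*D)*(7 + D) = 2*D*(7 + D))
R(X) = sqrt(6) (R(X) = sqrt(-4 + 10) = sqrt(6))
(1945 - 753)*R(N(7)) = (1945 - 753)*sqrt(6) = 1192*sqrt(6)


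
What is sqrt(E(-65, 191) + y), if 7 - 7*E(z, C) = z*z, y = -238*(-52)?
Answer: sqrt(576898)/7 ≈ 108.51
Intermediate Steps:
y = 12376
E(z, C) = 1 - z**2/7 (E(z, C) = 1 - z*z/7 = 1 - z**2/7)
sqrt(E(-65, 191) + y) = sqrt((1 - 1/7*(-65)**2) + 12376) = sqrt((1 - 1/7*4225) + 12376) = sqrt((1 - 4225/7) + 12376) = sqrt(-4218/7 + 12376) = sqrt(82414/7) = sqrt(576898)/7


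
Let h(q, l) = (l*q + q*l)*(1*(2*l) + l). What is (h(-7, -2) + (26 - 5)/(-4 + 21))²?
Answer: 8037225/289 ≈ 27810.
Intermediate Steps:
h(q, l) = 6*q*l² (h(q, l) = (l*q + l*q)*(2*l + l) = (2*l*q)*(3*l) = 6*q*l²)
(h(-7, -2) + (26 - 5)/(-4 + 21))² = (6*(-7)*(-2)² + (26 - 5)/(-4 + 21))² = (6*(-7)*4 + 21/17)² = (-168 + 21*(1/17))² = (-168 + 21/17)² = (-2835/17)² = 8037225/289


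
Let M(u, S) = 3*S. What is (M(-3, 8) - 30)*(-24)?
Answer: 144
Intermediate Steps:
(M(-3, 8) - 30)*(-24) = (3*8 - 30)*(-24) = (24 - 30)*(-24) = -6*(-24) = 144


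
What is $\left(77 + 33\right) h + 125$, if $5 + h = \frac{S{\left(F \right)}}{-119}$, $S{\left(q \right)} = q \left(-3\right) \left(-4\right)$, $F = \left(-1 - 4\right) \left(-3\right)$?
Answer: $- \frac{70375}{119} \approx -591.39$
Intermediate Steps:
$F = 15$ ($F = \left(-5\right) \left(-3\right) = 15$)
$S{\left(q \right)} = 12 q$ ($S{\left(q \right)} = - 3 q \left(-4\right) = 12 q$)
$h = - \frac{775}{119}$ ($h = -5 + \frac{12 \cdot 15}{-119} = -5 + 180 \left(- \frac{1}{119}\right) = -5 - \frac{180}{119} = - \frac{775}{119} \approx -6.5126$)
$\left(77 + 33\right) h + 125 = \left(77 + 33\right) \left(- \frac{775}{119}\right) + 125 = 110 \left(- \frac{775}{119}\right) + 125 = - \frac{85250}{119} + 125 = - \frac{70375}{119}$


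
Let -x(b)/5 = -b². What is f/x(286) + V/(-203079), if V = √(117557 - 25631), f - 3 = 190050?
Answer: 190053/408980 - √10214/67693 ≈ 0.46321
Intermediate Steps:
f = 190053 (f = 3 + 190050 = 190053)
V = 3*√10214 (V = √91926 = 3*√10214 ≈ 303.19)
x(b) = 5*b² (x(b) = -(-5)*b² = 5*b²)
f/x(286) + V/(-203079) = 190053/((5*286²)) + (3*√10214)/(-203079) = 190053/((5*81796)) + (3*√10214)*(-1/203079) = 190053/408980 - √10214/67693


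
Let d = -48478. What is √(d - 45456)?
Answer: I*√93934 ≈ 306.49*I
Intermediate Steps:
√(d - 45456) = √(-48478 - 45456) = √(-93934) = I*√93934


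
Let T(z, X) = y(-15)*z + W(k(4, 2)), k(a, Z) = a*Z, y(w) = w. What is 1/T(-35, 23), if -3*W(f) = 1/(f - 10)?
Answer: 6/3151 ≈ 0.0019042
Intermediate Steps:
k(a, Z) = Z*a
W(f) = -1/(3*(-10 + f)) (W(f) = -1/(3*(f - 10)) = -1/(3*(-10 + f)))
T(z, X) = ⅙ - 15*z (T(z, X) = -15*z - 1/(-30 + 3*(2*4)) = -15*z - 1/(-30 + 3*8) = -15*z - 1/(-30 + 24) = -15*z - 1/(-6) = -15*z - 1*(-⅙) = -15*z + ⅙ = ⅙ - 15*z)
1/T(-35, 23) = 1/(⅙ - 15*(-35)) = 1/(⅙ + 525) = 1/(3151/6) = 6/3151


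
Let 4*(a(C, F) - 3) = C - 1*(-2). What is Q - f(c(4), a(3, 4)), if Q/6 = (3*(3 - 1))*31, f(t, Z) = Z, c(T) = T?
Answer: 4447/4 ≈ 1111.8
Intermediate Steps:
a(C, F) = 7/2 + C/4 (a(C, F) = 3 + (C - 1*(-2))/4 = 3 + (C + 2)/4 = 3 + (2 + C)/4 = 3 + (1/2 + C/4) = 7/2 + C/4)
Q = 1116 (Q = 6*((3*(3 - 1))*31) = 6*((3*2)*31) = 6*(6*31) = 6*186 = 1116)
Q - f(c(4), a(3, 4)) = 1116 - (7/2 + (1/4)*3) = 1116 - (7/2 + 3/4) = 1116 - 1*17/4 = 1116 - 17/4 = 4447/4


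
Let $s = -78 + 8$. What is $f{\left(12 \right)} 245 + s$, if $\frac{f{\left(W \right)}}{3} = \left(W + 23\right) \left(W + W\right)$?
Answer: $617330$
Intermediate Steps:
$f{\left(W \right)} = 6 W \left(23 + W\right)$ ($f{\left(W \right)} = 3 \left(W + 23\right) \left(W + W\right) = 3 \left(23 + W\right) 2 W = 3 \cdot 2 W \left(23 + W\right) = 6 W \left(23 + W\right)$)
$s = -70$
$f{\left(12 \right)} 245 + s = 6 \cdot 12 \left(23 + 12\right) 245 - 70 = 6 \cdot 12 \cdot 35 \cdot 245 - 70 = 2520 \cdot 245 - 70 = 617400 - 70 = 617330$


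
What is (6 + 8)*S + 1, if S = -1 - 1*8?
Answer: -125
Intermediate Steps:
S = -9 (S = -1 - 8 = -9)
(6 + 8)*S + 1 = (6 + 8)*(-9) + 1 = 14*(-9) + 1 = -126 + 1 = -125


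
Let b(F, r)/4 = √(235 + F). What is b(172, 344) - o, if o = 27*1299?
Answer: -35073 + 4*√407 ≈ -34992.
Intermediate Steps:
b(F, r) = 4*√(235 + F)
o = 35073
b(172, 344) - o = 4*√(235 + 172) - 1*35073 = 4*√407 - 35073 = -35073 + 4*√407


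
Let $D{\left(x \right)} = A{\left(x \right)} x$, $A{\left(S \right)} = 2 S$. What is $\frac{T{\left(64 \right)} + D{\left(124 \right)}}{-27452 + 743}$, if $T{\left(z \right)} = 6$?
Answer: $- \frac{30758}{26709} \approx -1.1516$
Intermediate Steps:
$D{\left(x \right)} = 2 x^{2}$ ($D{\left(x \right)} = 2 x x = 2 x^{2}$)
$\frac{T{\left(64 \right)} + D{\left(124 \right)}}{-27452 + 743} = \frac{6 + 2 \cdot 124^{2}}{-27452 + 743} = \frac{6 + 2 \cdot 15376}{-26709} = \left(6 + 30752\right) \left(- \frac{1}{26709}\right) = 30758 \left(- \frac{1}{26709}\right) = - \frac{30758}{26709}$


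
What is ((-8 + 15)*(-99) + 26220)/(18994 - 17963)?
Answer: 25527/1031 ≈ 24.759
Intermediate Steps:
((-8 + 15)*(-99) + 26220)/(18994 - 17963) = (7*(-99) + 26220)/1031 = (-693 + 26220)*(1/1031) = 25527*(1/1031) = 25527/1031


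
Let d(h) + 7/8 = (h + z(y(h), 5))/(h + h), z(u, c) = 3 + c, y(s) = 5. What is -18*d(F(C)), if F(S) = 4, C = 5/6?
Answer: -45/4 ≈ -11.250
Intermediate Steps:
C = ⅚ (C = 5*(⅙) = ⅚ ≈ 0.83333)
d(h) = -7/8 + (8 + h)/(2*h) (d(h) = -7/8 + (h + (3 + 5))/(h + h) = -7/8 + (h + 8)/((2*h)) = -7/8 + (8 + h)*(1/(2*h)) = -7/8 + (8 + h)/(2*h))
-18*d(F(C)) = -18*(-3/8 + 4/4) = -18*(-3/8 + 4*(¼)) = -18*(-3/8 + 1) = -18*5/8 = -45/4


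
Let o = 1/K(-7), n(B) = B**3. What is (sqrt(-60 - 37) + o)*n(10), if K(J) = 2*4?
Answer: 125 + 1000*I*sqrt(97) ≈ 125.0 + 9848.9*I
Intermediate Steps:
K(J) = 8
o = 1/8 ≈ 0.12500
(sqrt(-60 - 37) + o)*n(10) = (sqrt(-60 - 37) + 1/8)*10**3 = (sqrt(-97) + 1/8)*1000 = (I*sqrt(97) + 1/8)*1000 = (1/8 + I*sqrt(97))*1000 = 125 + 1000*I*sqrt(97)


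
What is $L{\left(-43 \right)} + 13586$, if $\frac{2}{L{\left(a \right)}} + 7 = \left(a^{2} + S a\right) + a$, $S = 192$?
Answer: $\frac{87724800}{6457} \approx 13586.0$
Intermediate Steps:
$L{\left(a \right)} = \frac{2}{-7 + a^{2} + 193 a}$ ($L{\left(a \right)} = \frac{2}{-7 + \left(\left(a^{2} + 192 a\right) + a\right)} = \frac{2}{-7 + \left(a^{2} + 193 a\right)} = \frac{2}{-7 + a^{2} + 193 a}$)
$L{\left(-43 \right)} + 13586 = \frac{2}{-7 + \left(-43\right)^{2} + 193 \left(-43\right)} + 13586 = \frac{2}{-7 + 1849 - 8299} + 13586 = \frac{2}{-6457} + 13586 = 2 \left(- \frac{1}{6457}\right) + 13586 = - \frac{2}{6457} + 13586 = \frac{87724800}{6457}$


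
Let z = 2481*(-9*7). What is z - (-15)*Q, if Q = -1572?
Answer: -179883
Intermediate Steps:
z = -156303 (z = 2481*(-63) = -156303)
z - (-15)*Q = -156303 - (-15)*(-1572) = -156303 - 1*23580 = -156303 - 23580 = -179883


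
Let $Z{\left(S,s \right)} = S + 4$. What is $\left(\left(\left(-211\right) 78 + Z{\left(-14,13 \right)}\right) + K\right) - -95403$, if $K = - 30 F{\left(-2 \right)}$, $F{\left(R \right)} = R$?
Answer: $78995$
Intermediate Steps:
$Z{\left(S,s \right)} = 4 + S$
$K = 60$ ($K = \left(-30\right) \left(-2\right) = 60$)
$\left(\left(\left(-211\right) 78 + Z{\left(-14,13 \right)}\right) + K\right) - -95403 = \left(\left(\left(-211\right) 78 + \left(4 - 14\right)\right) + 60\right) - -95403 = \left(\left(-16458 - 10\right) + 60\right) + 95403 = \left(-16468 + 60\right) + 95403 = -16408 + 95403 = 78995$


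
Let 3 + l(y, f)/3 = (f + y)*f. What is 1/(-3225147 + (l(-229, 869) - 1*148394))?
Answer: -1/1705070 ≈ -5.8649e-7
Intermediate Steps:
l(y, f) = -9 + 3*f*(f + y) (l(y, f) = -9 + 3*((f + y)*f) = -9 + 3*(f*(f + y)) = -9 + 3*f*(f + y))
1/(-3225147 + (l(-229, 869) - 1*148394)) = 1/(-3225147 + ((-9 + 3*869² + 3*869*(-229)) - 1*148394)) = 1/(-3225147 + ((-9 + 3*755161 - 597003) - 148394)) = 1/(-3225147 + ((-9 + 2265483 - 597003) - 148394)) = 1/(-3225147 + (1668471 - 148394)) = 1/(-3225147 + 1520077) = 1/(-1705070) = -1/1705070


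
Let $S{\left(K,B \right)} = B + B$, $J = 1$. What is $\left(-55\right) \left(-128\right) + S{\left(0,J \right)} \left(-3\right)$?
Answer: $7034$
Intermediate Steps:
$S{\left(K,B \right)} = 2 B$
$\left(-55\right) \left(-128\right) + S{\left(0,J \right)} \left(-3\right) = \left(-55\right) \left(-128\right) + 2 \cdot 1 \left(-3\right) = 7040 + 2 \left(-3\right) = 7040 - 6 = 7034$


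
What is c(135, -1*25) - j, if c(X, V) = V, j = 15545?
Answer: -15570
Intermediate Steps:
c(135, -1*25) - j = -1*25 - 1*15545 = -25 - 15545 = -15570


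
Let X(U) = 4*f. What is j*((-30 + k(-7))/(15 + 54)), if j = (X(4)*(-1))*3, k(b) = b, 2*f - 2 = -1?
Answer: 74/23 ≈ 3.2174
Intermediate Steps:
f = ½ (f = 1 + (½)*(-1) = 1 - ½ = ½ ≈ 0.50000)
X(U) = 2 (X(U) = 4*(½) = 2)
j = -6 (j = (2*(-1))*3 = -2*3 = -6)
j*((-30 + k(-7))/(15 + 54)) = -6*(-30 - 7)/(15 + 54) = -(-222)/69 = -6*(-37/69) = 74/23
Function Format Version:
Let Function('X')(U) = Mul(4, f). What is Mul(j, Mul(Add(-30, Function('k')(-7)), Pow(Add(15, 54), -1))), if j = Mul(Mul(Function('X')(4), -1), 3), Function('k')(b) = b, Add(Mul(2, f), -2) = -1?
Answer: Rational(74, 23) ≈ 3.2174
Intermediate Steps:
f = Rational(1, 2) (f = Add(1, Mul(Rational(1, 2), -1)) = Add(1, Rational(-1, 2)) = Rational(1, 2) ≈ 0.50000)
Function('X')(U) = 2 (Function('X')(U) = Mul(4, Rational(1, 2)) = 2)
j = -6 (j = Mul(Mul(2, -1), 3) = Mul(-2, 3) = -6)
Mul(j, Mul(Add(-30, Function('k')(-7)), Pow(Add(15, 54), -1))) = Mul(-6, Mul(Add(-30, -7), Pow(Add(15, 54), -1))) = Mul(-6, Mul(-37, Pow(69, -1))) = Mul(-6, Mul(-37, Rational(1, 69))) = Mul(-6, Rational(-37, 69)) = Rational(74, 23)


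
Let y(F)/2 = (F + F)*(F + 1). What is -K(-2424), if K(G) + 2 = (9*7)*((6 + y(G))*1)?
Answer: -1480085080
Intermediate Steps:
y(F) = 4*F*(1 + F) (y(F) = 2*((F + F)*(F + 1)) = 2*((2*F)*(1 + F)) = 2*(2*F*(1 + F)) = 4*F*(1 + F))
K(G) = 376 + 252*G*(1 + G) (K(G) = -2 + (9*7)*((6 + 4*G*(1 + G))*1) = -2 + 63*(6 + 4*G*(1 + G)) = -2 + (378 + 252*G*(1 + G)) = 376 + 252*G*(1 + G))
-K(-2424) = -(376 + 252*(-2424)*(1 - 2424)) = -(376 + 252*(-2424)*(-2423)) = -(376 + 1480084704) = -1*1480085080 = -1480085080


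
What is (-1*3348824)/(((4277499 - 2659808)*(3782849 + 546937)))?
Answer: -1674412/3502127922063 ≈ -4.7811e-7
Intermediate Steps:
(-1*3348824)/(((4277499 - 2659808)*(3782849 + 546937))) = -3348824/(1617691*4329786) = -3348824/7004255844126 = -3348824*1/7004255844126 = -1674412/3502127922063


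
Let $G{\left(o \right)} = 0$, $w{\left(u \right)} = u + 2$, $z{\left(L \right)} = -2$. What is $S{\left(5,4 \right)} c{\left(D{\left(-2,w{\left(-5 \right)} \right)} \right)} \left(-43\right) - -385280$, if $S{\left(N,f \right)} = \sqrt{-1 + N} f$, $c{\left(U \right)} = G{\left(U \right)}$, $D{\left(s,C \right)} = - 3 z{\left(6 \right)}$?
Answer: $385280$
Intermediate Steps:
$w{\left(u \right)} = 2 + u$
$D{\left(s,C \right)} = 6$ ($D{\left(s,C \right)} = \left(-3\right) \left(-2\right) = 6$)
$c{\left(U \right)} = 0$
$S{\left(N,f \right)} = f \sqrt{-1 + N}$
$S{\left(5,4 \right)} c{\left(D{\left(-2,w{\left(-5 \right)} \right)} \right)} \left(-43\right) - -385280 = 4 \sqrt{-1 + 5} \cdot 0 \left(-43\right) - -385280 = 4 \sqrt{4} \cdot 0 \left(-43\right) + 385280 = 4 \cdot 2 \cdot 0 \left(-43\right) + 385280 = 8 \cdot 0 \left(-43\right) + 385280 = 0 \left(-43\right) + 385280 = 0 + 385280 = 385280$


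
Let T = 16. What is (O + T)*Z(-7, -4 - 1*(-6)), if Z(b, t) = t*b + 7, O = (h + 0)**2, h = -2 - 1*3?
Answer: -287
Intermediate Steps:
h = -5 (h = -2 - 3 = -5)
O = 25 (O = (-5 + 0)**2 = (-5)**2 = 25)
Z(b, t) = 7 + b*t (Z(b, t) = b*t + 7 = 7 + b*t)
(O + T)*Z(-7, -4 - 1*(-6)) = (25 + 16)*(7 - 7*(-4 - 1*(-6))) = 41*(7 - 7*(-4 + 6)) = 41*(7 - 7*2) = 41*(7 - 14) = 41*(-7) = -287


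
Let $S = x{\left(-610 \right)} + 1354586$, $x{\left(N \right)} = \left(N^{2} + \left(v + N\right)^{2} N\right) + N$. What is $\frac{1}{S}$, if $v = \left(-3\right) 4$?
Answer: $- \frac{1}{234273164} \approx -4.2685 \cdot 10^{-9}$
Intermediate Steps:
$v = -12$
$x{\left(N \right)} = N + N^{2} + N \left(-12 + N\right)^{2}$ ($x{\left(N \right)} = \left(N^{2} + \left(-12 + N\right)^{2} N\right) + N = \left(N^{2} + N \left(-12 + N\right)^{2}\right) + N = N + N^{2} + N \left(-12 + N\right)^{2}$)
$S = -234273164$ ($S = - 610 \left(1 - 610 + \left(-12 - 610\right)^{2}\right) + 1354586 = - 610 \left(1 - 610 + \left(-622\right)^{2}\right) + 1354586 = - 610 \left(1 - 610 + 386884\right) + 1354586 = \left(-610\right) 386275 + 1354586 = -235627750 + 1354586 = -234273164$)
$\frac{1}{S} = \frac{1}{-234273164} = - \frac{1}{234273164}$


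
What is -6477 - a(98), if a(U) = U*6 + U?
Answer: -7163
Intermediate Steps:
a(U) = 7*U (a(U) = 6*U + U = 7*U)
-6477 - a(98) = -6477 - 7*98 = -6477 - 1*686 = -6477 - 686 = -7163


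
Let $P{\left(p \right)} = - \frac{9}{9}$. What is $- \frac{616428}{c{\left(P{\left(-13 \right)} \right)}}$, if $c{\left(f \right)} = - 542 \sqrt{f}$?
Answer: $- \frac{308214 i}{271} \approx - 1137.3 i$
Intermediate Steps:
$P{\left(p \right)} = -1$ ($P{\left(p \right)} = \left(-9\right) \frac{1}{9} = -1$)
$- \frac{616428}{c{\left(P{\left(-13 \right)} \right)}} = - \frac{616428}{\left(-542\right) \sqrt{-1}} = - \frac{616428}{\left(-542\right) i} = - 616428 \frac{i}{542} = - \frac{308214 i}{271}$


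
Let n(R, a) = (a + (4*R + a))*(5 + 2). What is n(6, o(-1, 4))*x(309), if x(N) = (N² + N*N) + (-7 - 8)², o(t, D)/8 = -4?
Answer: -53532360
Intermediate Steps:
o(t, D) = -32 (o(t, D) = 8*(-4) = -32)
x(N) = 225 + 2*N² (x(N) = (N² + N²) + (-15)² = 2*N² + 225 = 225 + 2*N²)
n(R, a) = 14*a + 28*R (n(R, a) = (a + (a + 4*R))*7 = (2*a + 4*R)*7 = 14*a + 28*R)
n(6, o(-1, 4))*x(309) = (14*(-32) + 28*6)*(225 + 2*309²) = (-448 + 168)*(225 + 2*95481) = -280*(225 + 190962) = -280*191187 = -53532360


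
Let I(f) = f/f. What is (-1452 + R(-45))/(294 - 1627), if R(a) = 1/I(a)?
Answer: 1451/1333 ≈ 1.0885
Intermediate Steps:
I(f) = 1
R(a) = 1 (R(a) = 1/1 = 1)
(-1452 + R(-45))/(294 - 1627) = (-1452 + 1)/(294 - 1627) = -1451/(-1333) = -1451*(-1/1333) = 1451/1333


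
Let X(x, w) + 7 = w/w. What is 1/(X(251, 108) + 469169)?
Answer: 1/469163 ≈ 2.1315e-6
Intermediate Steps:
X(x, w) = -6 (X(x, w) = -7 + w/w = -7 + 1 = -6)
1/(X(251, 108) + 469169) = 1/(-6 + 469169) = 1/469163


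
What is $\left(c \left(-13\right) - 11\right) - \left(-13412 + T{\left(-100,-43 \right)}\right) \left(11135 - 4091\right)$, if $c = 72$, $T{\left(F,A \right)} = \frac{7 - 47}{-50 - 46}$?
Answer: $94470246$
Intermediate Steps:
$T{\left(F,A \right)} = \frac{5}{12}$ ($T{\left(F,A \right)} = - \frac{40}{-96} = \left(-40\right) \left(- \frac{1}{96}\right) = \frac{5}{12}$)
$\left(c \left(-13\right) - 11\right) - \left(-13412 + T{\left(-100,-43 \right)}\right) \left(11135 - 4091\right) = \left(72 \left(-13\right) - 11\right) - \left(-13412 + \frac{5}{12}\right) \left(11135 - 4091\right) = \left(-936 - 11\right) - \left(- \frac{160939}{12}\right) 7044 = -947 - -94471193 = -947 + 94471193 = 94470246$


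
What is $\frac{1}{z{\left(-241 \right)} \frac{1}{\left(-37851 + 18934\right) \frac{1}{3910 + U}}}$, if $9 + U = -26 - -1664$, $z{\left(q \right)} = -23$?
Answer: $\frac{18917}{127397} \approx 0.14849$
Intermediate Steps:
$U = 1629$ ($U = -9 - -1638 = -9 + \left(-26 + 1664\right) = -9 + 1638 = 1629$)
$\frac{1}{z{\left(-241 \right)} \frac{1}{\left(-37851 + 18934\right) \frac{1}{3910 + U}}} = \frac{1}{\left(-23\right) \frac{1}{\left(-37851 + 18934\right) \frac{1}{3910 + 1629}}} = \frac{1}{\left(-23\right) \frac{1}{\left(-18917\right) \frac{1}{5539}}} = \frac{1}{\left(-23\right) \frac{1}{- \frac{18917}{5539}}} = \frac{1}{\left(-23\right) \left(- \frac{5539}{18917}\right)} = \frac{1}{\frac{127397}{18917}} = \frac{18917}{127397}$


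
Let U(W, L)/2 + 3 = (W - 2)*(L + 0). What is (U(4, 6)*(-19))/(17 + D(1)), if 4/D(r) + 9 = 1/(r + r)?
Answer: -5814/281 ≈ -20.690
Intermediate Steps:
D(r) = 4/(-9 + 1/(2*r)) (D(r) = 4/(-9 + 1/(r + r)) = 4/(-9 + 1/(2*r)))
U(W, L) = -6 + 2*L*(-2 + W) (U(W, L) = -6 + 2*((W - 2)*(L + 0)) = -6 + 2*((-2 + W)*L) = -6 + 2*(L*(-2 + W)) = -6 + 2*L*(-2 + W))
(U(4, 6)*(-19))/(17 + D(1)) = ((-6 - 4*6 + 2*6*4)*(-19))/(17 - 8*1/(-1 + 18*1)) = ((-6 - 24 + 48)*(-19))/(17 - 8*1/(-1 + 18)) = (18*(-19))/(17 - 8*1/17) = -342/(17 - 8*1*1/17) = -342/(17 - 8/17) = -342/281/17 = -342*17/281 = -5814/281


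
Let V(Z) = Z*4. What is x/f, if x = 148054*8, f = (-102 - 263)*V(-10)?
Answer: 148054/1825 ≈ 81.125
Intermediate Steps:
V(Z) = 4*Z
f = 14600 (f = (-102 - 263)*(4*(-10)) = -365*(-40) = 14600)
x = 1184432
x/f = 1184432/14600 = 1184432*(1/14600) = 148054/1825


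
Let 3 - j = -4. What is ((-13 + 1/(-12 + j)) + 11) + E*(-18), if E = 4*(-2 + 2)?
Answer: -11/5 ≈ -2.2000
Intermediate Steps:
j = 7 (j = 3 - 1*(-4) = 3 + 4 = 7)
E = 0 (E = 4*0 = 0)
((-13 + 1/(-12 + j)) + 11) + E*(-18) = ((-13 + 1/(-12 + 7)) + 11) + 0*(-18) = ((-13 + 1/(-5)) + 11) + 0 = ((-13 - ⅕) + 11) + 0 = (-66/5 + 11) + 0 = -11/5 + 0 = -11/5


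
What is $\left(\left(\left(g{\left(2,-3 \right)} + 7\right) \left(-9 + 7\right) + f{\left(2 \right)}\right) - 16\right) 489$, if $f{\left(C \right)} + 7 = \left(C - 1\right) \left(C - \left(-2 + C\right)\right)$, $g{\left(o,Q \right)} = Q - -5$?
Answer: $-19071$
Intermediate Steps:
$g{\left(o,Q \right)} = 5 + Q$ ($g{\left(o,Q \right)} = Q + 5 = 5 + Q$)
$f{\left(C \right)} = -9 + 2 C$ ($f{\left(C \right)} = -7 + \left(C - 1\right) \left(C - \left(-2 + C\right)\right) = -7 + \left(-1 + C\right) 2 = -7 + \left(-2 + 2 C\right) = -9 + 2 C$)
$\left(\left(\left(g{\left(2,-3 \right)} + 7\right) \left(-9 + 7\right) + f{\left(2 \right)}\right) - 16\right) 489 = \left(\left(\left(\left(5 - 3\right) + 7\right) \left(-9 + 7\right) + \left(-9 + 2 \cdot 2\right)\right) - 16\right) 489 = \left(\left(\left(2 + 7\right) \left(-2\right) + \left(-9 + 4\right)\right) - 16\right) 489 = \left(\left(9 \left(-2\right) - 5\right) - 16\right) 489 = \left(\left(-18 - 5\right) - 16\right) 489 = \left(-23 - 16\right) 489 = \left(-39\right) 489 = -19071$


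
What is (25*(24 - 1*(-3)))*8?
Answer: 5400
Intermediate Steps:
(25*(24 - 1*(-3)))*8 = (25*(24 + 3))*8 = (25*27)*8 = 675*8 = 5400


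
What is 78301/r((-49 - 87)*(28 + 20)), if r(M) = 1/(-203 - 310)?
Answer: -40168413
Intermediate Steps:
r(M) = -1/513 (r(M) = 1/(-513) = -1/513)
78301/r((-49 - 87)*(28 + 20)) = 78301/(-1/513) = 78301*(-513) = -40168413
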